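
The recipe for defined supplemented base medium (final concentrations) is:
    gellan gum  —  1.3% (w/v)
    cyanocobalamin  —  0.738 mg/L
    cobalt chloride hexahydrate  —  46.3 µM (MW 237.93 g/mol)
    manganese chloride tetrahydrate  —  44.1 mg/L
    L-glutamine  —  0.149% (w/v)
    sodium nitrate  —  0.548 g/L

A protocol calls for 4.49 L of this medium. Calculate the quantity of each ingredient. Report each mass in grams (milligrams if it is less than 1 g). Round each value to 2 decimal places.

gellan gum 58.37 g; cyanocobalamin 3.31 mg; cobalt chloride hexahydrate 49.46 mg; manganese chloride tetrahydrate 198.01 mg; L-glutamine 6.69 g; sodium nitrate 2.46 g

Scale factor relative to 1 L: 4.49.
gellan gum: 1.3 g per 100 mL × 4490 mL ÷ 100 = 58.37 g
cyanocobalamin: 0.738 mg/L × 4.49 L = 3.31 mg
cobalt chloride hexahydrate: 46.3 µmol/L × 237.93 g/mol × 4.49 L ÷ 1000 = 49.46 mg
manganese chloride tetrahydrate: 44.1 mg/L × 4.49 L = 198.01 mg
L-glutamine: 0.149% w/v = 1.49 g/L → 1.49 × 4.49 L = 6.69 g
sodium nitrate: 0.548 g/L × 4.49 L = 2.46 g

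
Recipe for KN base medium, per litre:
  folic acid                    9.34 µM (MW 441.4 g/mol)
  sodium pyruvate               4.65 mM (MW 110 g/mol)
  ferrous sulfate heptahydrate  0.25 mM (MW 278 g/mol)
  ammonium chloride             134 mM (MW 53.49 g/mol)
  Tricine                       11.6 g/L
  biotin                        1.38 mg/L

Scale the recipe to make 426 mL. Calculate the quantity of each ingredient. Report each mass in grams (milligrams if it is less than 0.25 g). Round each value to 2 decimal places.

Scale factor relative to 1 L: 0.426.
folic acid: 9.34 µmol/L × 441.4 g/mol × 0.426 L ÷ 1000 = 1.76 mg
sodium pyruvate: 4.65 mmol/L × 110 mg/mmol × 0.426 L = 217.90 mg
ferrous sulfate heptahydrate: 0.25 mmol/L × 278 mg/mmol × 0.426 L = 29.61 mg
ammonium chloride: 134 mmol/L × 53.49 g/mol × 0.426 L ÷ 1000 = 3.05 g
Tricine: 11.6 g/L × 0.426 L = 4.94 g
biotin: 1.38 mg/L × 0.426 L = 0.59 mg

folic acid 1.76 mg; sodium pyruvate 217.90 mg; ferrous sulfate heptahydrate 29.61 mg; ammonium chloride 3.05 g; Tricine 4.94 g; biotin 0.59 mg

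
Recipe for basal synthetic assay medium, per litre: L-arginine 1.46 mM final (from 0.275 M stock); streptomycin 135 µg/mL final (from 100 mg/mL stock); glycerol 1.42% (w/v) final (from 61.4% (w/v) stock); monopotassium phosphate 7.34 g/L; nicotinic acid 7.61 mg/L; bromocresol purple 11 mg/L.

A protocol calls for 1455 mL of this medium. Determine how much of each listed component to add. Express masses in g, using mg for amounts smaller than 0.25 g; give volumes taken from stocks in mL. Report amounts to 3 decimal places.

Working volume: 1455 mL = 1.455 L.
L-arginine: dilute stock: 1.46 mM × 1455 mL ÷ 275 mM = 7.725 mL
streptomycin: dilute stock: 135 µg/mL × 1455 mL ÷ 100000 µg/mL = 1.964 mL
glycerol: dilute stock: 1.42% ÷ 61.4% × 1455 mL = 33.650 mL
monopotassium phosphate: 7.34 g/L × 1.455 L = 10.680 g
nicotinic acid: 7.61 mg/L × 1.455 L = 11.073 mg
bromocresol purple: 11 mg/L × 1.455 L = 16.005 mg

L-arginine 7.725 mL; streptomycin 1.964 mL; glycerol 33.650 mL; monopotassium phosphate 10.680 g; nicotinic acid 11.073 mg; bromocresol purple 16.005 mg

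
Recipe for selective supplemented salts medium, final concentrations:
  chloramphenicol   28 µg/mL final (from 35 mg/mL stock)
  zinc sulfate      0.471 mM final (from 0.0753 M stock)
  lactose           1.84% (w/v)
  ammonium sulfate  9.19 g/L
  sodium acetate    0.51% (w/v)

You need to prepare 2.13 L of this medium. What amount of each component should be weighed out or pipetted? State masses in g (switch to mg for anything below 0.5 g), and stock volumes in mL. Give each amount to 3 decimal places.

chloramphenicol 1.704 mL; zinc sulfate 13.323 mL; lactose 39.192 g; ammonium sulfate 19.575 g; sodium acetate 10.863 g

Scale factor relative to 1 L: 2.13.
chloramphenicol: V = C2·V2/C1 = 28 µg/mL × 2130 mL ÷ 35000 µg/mL = 1.704 mL
zinc sulfate: dilute stock: 0.471 mM × 2130 mL ÷ 75.3 mM = 13.323 mL
lactose: 1.84% w/v = 18.4 g/L → 18.4 × 2.13 L = 39.192 g
ammonium sulfate: 9.19 g/L × 2.13 L = 19.575 g
sodium acetate: 0.51 g per 100 mL × 2130 mL ÷ 100 = 10.863 g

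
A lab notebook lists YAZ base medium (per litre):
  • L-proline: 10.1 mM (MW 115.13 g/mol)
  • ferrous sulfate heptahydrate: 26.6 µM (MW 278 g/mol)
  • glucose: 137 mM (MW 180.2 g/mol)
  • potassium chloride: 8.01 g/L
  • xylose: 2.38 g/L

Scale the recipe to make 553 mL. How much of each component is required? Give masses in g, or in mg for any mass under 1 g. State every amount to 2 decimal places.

L-proline 643.04 mg; ferrous sulfate heptahydrate 4.09 mg; glucose 13.65 g; potassium chloride 4.43 g; xylose 1.32 g

Working volume: 553 mL = 0.553 L.
L-proline: 10.1 mmol/L × 115.13 mg/mmol × 0.553 L = 643.04 mg
ferrous sulfate heptahydrate: 26.6 µmol/L × 278 g/mol × 0.553 L ÷ 1000 = 4.09 mg
glucose: 137 mmol/L × 180.2 g/mol × 0.553 L ÷ 1000 = 13.65 g
potassium chloride: 8.01 g/L × 0.553 L = 4.43 g
xylose: 2.38 g/L × 0.553 L = 1.32 g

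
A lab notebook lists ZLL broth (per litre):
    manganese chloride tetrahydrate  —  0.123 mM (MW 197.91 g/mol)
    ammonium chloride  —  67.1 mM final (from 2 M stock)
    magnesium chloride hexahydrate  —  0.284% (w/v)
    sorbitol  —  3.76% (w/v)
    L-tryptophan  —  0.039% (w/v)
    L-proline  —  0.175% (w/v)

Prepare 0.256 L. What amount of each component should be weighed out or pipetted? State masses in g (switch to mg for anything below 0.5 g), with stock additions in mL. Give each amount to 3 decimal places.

Working volume: 0.256 L.
manganese chloride tetrahydrate: 0.123 mmol/L × 197.91 mg/mmol × 0.256 L = 6.232 mg
ammonium chloride: dilute stock: 67.1 mM × 256 mL ÷ 2000 mM = 8.589 mL
magnesium chloride hexahydrate: 0.284 g per 100 mL × 256 mL ÷ 100 = 0.727 g
sorbitol: 3.76 g per 100 mL × 256 mL ÷ 100 = 9.626 g
L-tryptophan: 0.039 g per 100 mL × 256 mL ÷ 100 = 0.09984 g = 99.840 mg
L-proline: 0.175 g per 100 mL × 256 mL ÷ 100 = 0.448 g = 448.000 mg

manganese chloride tetrahydrate 6.232 mg; ammonium chloride 8.589 mL; magnesium chloride hexahydrate 0.727 g; sorbitol 9.626 g; L-tryptophan 99.840 mg; L-proline 448.000 mg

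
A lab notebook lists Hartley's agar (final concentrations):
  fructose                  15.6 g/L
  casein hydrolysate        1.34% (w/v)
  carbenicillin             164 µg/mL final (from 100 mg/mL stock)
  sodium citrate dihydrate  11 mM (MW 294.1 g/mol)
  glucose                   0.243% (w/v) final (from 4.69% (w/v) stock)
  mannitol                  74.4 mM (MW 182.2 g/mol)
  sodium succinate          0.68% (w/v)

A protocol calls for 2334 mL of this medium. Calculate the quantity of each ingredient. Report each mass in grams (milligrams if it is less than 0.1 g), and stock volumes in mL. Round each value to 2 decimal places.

Scale factor relative to 1 L: 2.334.
fructose: 15.6 g/L × 2.334 L = 36.41 g
casein hydrolysate: 1.34% w/v = 13.4 g/L → 13.4 × 2.334 L = 31.28 g
carbenicillin: dilute stock: 164 µg/mL × 2334 mL ÷ 100000 µg/mL = 3.83 mL
sodium citrate dihydrate: 11 mmol/L × 294.1 g/mol × 2.334 L ÷ 1000 = 7.55 g
glucose: dilute stock: 0.243% ÷ 4.69% × 2334 mL = 120.93 mL
mannitol: 74.4 mmol/L × 182.2 g/mol × 2.334 L ÷ 1000 = 31.64 g
sodium succinate: 0.68 g per 100 mL × 2334 mL ÷ 100 = 15.87 g

fructose 36.41 g; casein hydrolysate 31.28 g; carbenicillin 3.83 mL; sodium citrate dihydrate 7.55 g; glucose 120.93 mL; mannitol 31.64 g; sodium succinate 15.87 g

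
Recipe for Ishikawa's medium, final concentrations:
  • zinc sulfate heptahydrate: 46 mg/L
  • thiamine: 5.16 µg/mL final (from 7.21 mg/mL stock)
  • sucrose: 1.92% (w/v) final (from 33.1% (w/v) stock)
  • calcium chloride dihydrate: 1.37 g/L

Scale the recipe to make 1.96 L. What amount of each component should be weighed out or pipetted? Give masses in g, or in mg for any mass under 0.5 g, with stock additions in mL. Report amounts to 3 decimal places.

Scale factor relative to 1 L: 1.96.
zinc sulfate heptahydrate: 46 mg/L × 1.96 L = 90.160 mg
thiamine: V = C2·V2/C1 = 5.16 µg/mL × 1960 mL ÷ 7210 µg/mL = 1.403 mL
sucrose: V = C2·V2/C1 = 1.92% ÷ 33.1% × 1960 mL = 113.692 mL
calcium chloride dihydrate: 1.37 g/L × 1.96 L = 2.685 g

zinc sulfate heptahydrate 90.160 mg; thiamine 1.403 mL; sucrose 113.692 mL; calcium chloride dihydrate 2.685 g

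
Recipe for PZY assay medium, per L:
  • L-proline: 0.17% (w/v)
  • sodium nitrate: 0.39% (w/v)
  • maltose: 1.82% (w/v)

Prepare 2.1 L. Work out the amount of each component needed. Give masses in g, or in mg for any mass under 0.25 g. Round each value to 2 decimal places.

Scale factor relative to 1 L: 2.1.
L-proline: 0.17% w/v = 1.7 g/L → 1.7 × 2.1 L = 3.57 g
sodium nitrate: 0.39% w/v = 3.9 g/L → 3.9 × 2.1 L = 8.19 g
maltose: 1.82% w/v = 18.2 g/L → 18.2 × 2.1 L = 38.22 g

L-proline 3.57 g; sodium nitrate 8.19 g; maltose 38.22 g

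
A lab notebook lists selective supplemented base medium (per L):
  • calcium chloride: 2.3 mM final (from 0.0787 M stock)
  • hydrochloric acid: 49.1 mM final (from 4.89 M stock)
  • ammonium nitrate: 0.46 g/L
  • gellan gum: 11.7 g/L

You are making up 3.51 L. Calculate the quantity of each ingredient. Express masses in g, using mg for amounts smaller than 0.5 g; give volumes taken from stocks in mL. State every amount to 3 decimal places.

Scale factor relative to 1 L: 3.51.
calcium chloride: V = C2·V2/C1 = 2.3 mM × 3510 mL ÷ 78.7 mM = 102.579 mL
hydrochloric acid: V = C2·V2/C1 = 49.1 mM × 3510 mL ÷ 4890 mM = 35.244 mL
ammonium nitrate: 0.46 g/L × 3.51 L = 1.615 g
gellan gum: 11.7 g/L × 3.51 L = 41.067 g

calcium chloride 102.579 mL; hydrochloric acid 35.244 mL; ammonium nitrate 1.615 g; gellan gum 41.067 g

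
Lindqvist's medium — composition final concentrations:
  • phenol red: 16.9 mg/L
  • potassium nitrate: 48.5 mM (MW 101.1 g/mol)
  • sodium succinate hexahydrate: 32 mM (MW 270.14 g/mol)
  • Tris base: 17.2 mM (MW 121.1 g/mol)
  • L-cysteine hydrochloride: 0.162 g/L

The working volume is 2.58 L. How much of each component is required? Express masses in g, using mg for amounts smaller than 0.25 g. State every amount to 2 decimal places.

Working volume: 2.58 L.
phenol red: 16.9 mg/L × 2.58 L = 43.60 mg
potassium nitrate: 48.5 mmol/L × 101.1 g/mol × 2.58 L ÷ 1000 = 12.65 g
sodium succinate hexahydrate: 32 mmol/L × 270.14 g/mol × 2.58 L ÷ 1000 = 22.30 g
Tris base: 17.2 mmol/L × 121.1 g/mol × 2.58 L ÷ 1000 = 5.37 g
L-cysteine hydrochloride: 0.162 g/L × 2.58 L = 0.42 g

phenol red 43.60 mg; potassium nitrate 12.65 g; sodium succinate hexahydrate 22.30 g; Tris base 5.37 g; L-cysteine hydrochloride 0.42 g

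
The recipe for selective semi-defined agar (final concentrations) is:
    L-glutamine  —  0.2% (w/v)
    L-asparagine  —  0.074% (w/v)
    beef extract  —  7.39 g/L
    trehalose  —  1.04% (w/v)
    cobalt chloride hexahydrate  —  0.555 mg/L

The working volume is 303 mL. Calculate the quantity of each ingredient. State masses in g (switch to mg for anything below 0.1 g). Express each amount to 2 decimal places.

Target volume = 303 mL = 0.303 L.
L-glutamine: 0.2 g per 100 mL × 303 mL ÷ 100 = 0.61 g
L-asparagine: 0.074% w/v = 0.74 g/L → 0.74 × 0.303 L = 0.22 g
beef extract: 7.39 g/L × 0.303 L = 2.24 g
trehalose: 1.04% w/v = 10.4 g/L → 10.4 × 0.303 L = 3.15 g
cobalt chloride hexahydrate: 0.555 mg/L × 0.303 L = 0.17 mg

L-glutamine 0.61 g; L-asparagine 0.22 g; beef extract 2.24 g; trehalose 3.15 g; cobalt chloride hexahydrate 0.17 mg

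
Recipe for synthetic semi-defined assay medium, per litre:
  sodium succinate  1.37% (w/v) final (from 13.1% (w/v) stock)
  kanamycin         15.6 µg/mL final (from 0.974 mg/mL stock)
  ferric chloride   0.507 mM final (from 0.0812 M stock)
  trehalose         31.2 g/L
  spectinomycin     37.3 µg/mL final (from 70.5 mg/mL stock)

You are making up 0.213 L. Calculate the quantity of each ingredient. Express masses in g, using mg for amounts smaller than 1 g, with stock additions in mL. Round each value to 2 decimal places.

Scale factor relative to 1 L: 0.213.
sodium succinate: V = C2·V2/C1 = 1.37% ÷ 13.1% × 213 mL = 22.28 mL
kanamycin: V = C2·V2/C1 = 15.6 µg/mL × 213 mL ÷ 974 µg/mL = 3.41 mL
ferric chloride: C1V1 = C2V2 → 0.507 mM × 213 mL ÷ 81.2 mM = 1.33 mL
trehalose: 31.2 g/L × 0.213 L = 6.65 g
spectinomycin: V = C2·V2/C1 = 37.3 µg/mL × 213 mL ÷ 70500 µg/mL = 0.11 mL

sodium succinate 22.28 mL; kanamycin 3.41 mL; ferric chloride 1.33 mL; trehalose 6.65 g; spectinomycin 0.11 mL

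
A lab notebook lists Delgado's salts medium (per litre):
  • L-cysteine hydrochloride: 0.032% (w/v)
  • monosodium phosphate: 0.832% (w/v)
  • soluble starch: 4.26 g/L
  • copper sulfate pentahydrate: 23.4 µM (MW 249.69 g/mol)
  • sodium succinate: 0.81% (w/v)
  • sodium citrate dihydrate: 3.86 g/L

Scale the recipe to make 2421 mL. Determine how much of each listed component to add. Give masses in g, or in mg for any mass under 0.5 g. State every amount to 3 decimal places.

Working volume: 2421 mL = 2.421 L.
L-cysteine hydrochloride: 0.032 g per 100 mL × 2421 mL ÷ 100 = 0.775 g
monosodium phosphate: 0.832 g per 100 mL × 2421 mL ÷ 100 = 20.143 g
soluble starch: 4.26 g/L × 2.421 L = 10.313 g
copper sulfate pentahydrate: 23.4 µmol/L × 249.69 g/mol × 2.421 L ÷ 1000 = 14.145 mg
sodium succinate: 0.81% w/v = 8.1 g/L → 8.1 × 2.421 L = 19.610 g
sodium citrate dihydrate: 3.86 g/L × 2.421 L = 9.345 g

L-cysteine hydrochloride 0.775 g; monosodium phosphate 20.143 g; soluble starch 10.313 g; copper sulfate pentahydrate 14.145 mg; sodium succinate 19.610 g; sodium citrate dihydrate 9.345 g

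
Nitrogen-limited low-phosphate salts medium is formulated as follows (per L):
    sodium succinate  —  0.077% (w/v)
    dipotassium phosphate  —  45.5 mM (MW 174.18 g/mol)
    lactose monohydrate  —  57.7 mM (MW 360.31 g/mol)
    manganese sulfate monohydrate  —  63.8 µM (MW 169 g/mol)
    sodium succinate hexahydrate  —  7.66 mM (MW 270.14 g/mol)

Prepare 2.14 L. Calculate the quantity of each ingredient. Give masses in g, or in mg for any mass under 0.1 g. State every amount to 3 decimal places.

sodium succinate 1.648 g; dipotassium phosphate 16.960 g; lactose monohydrate 44.490 g; manganese sulfate monohydrate 23.074 mg; sodium succinate hexahydrate 4.428 g

Working volume: 2.14 L.
sodium succinate: 0.077% w/v = 0.77 g/L → 0.77 × 2.14 L = 1.648 g
dipotassium phosphate: 45.5 mmol/L × 174.18 g/mol × 2.14 L ÷ 1000 = 16.960 g
lactose monohydrate: 57.7 mmol/L × 360.31 g/mol × 2.14 L ÷ 1000 = 44.490 g
manganese sulfate monohydrate: 63.8 µmol/L × 169 g/mol × 2.14 L ÷ 1000 = 23.074 mg
sodium succinate hexahydrate: 7.66 mmol/L × 270.14 g/mol × 2.14 L ÷ 1000 = 4.428 g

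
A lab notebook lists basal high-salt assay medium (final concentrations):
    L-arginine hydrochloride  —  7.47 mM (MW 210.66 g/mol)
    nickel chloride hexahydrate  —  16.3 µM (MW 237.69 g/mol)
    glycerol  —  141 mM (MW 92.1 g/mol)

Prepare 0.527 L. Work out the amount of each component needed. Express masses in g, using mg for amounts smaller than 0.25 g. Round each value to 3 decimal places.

Working volume: 0.527 L.
L-arginine hydrochloride: 7.47 mmol/L × 210.66 g/mol × 0.527 L ÷ 1000 = 0.829 g
nickel chloride hexahydrate: 16.3 µmol/L × 237.69 g/mol × 0.527 L ÷ 1000 = 2.042 mg
glycerol: 141 mmol/L × 92.1 g/mol × 0.527 L ÷ 1000 = 6.844 g

L-arginine hydrochloride 0.829 g; nickel chloride hexahydrate 2.042 mg; glycerol 6.844 g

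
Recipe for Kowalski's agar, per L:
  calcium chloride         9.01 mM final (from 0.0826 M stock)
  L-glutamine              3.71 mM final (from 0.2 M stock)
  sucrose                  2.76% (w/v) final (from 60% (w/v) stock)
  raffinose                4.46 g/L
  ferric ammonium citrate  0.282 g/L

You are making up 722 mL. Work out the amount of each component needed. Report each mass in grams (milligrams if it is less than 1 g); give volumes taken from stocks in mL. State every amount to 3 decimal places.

calcium chloride 78.756 mL; L-glutamine 13.393 mL; sucrose 33.212 mL; raffinose 3.220 g; ferric ammonium citrate 203.604 mg

Scale factor relative to 1 L: 0.722.
calcium chloride: C1V1 = C2V2 → 9.01 mM × 722 mL ÷ 82.6 mM = 78.756 mL
L-glutamine: C1V1 = C2V2 → 3.71 mM × 722 mL ÷ 200 mM = 13.393 mL
sucrose: C1V1 = C2V2 → 2.76% ÷ 60% × 722 mL = 33.212 mL
raffinose: 4.46 g/L × 0.722 L = 3.220 g
ferric ammonium citrate: 0.282 g/L × 0.722 L = 0.203604 g = 203.604 mg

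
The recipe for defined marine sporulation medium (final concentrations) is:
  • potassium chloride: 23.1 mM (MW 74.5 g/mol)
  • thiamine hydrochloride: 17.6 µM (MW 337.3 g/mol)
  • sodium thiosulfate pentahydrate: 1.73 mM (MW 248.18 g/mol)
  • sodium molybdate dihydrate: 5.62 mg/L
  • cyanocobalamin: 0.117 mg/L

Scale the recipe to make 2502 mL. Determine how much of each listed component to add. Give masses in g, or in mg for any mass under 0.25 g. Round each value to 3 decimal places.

Target volume = 2502 mL = 2.502 L.
potassium chloride: 23.1 mmol/L × 74.5 g/mol × 2.502 L ÷ 1000 = 4.306 g
thiamine hydrochloride: 17.6 µmol/L × 337.3 g/mol × 2.502 L ÷ 1000 = 14.853 mg
sodium thiosulfate pentahydrate: 1.73 mmol/L × 248.18 g/mol × 2.502 L ÷ 1000 = 1.074 g
sodium molybdate dihydrate: 5.62 mg/L × 2.502 L = 14.061 mg
cyanocobalamin: 0.117 mg/L × 2.502 L = 0.293 mg

potassium chloride 4.306 g; thiamine hydrochloride 14.853 mg; sodium thiosulfate pentahydrate 1.074 g; sodium molybdate dihydrate 14.061 mg; cyanocobalamin 0.293 mg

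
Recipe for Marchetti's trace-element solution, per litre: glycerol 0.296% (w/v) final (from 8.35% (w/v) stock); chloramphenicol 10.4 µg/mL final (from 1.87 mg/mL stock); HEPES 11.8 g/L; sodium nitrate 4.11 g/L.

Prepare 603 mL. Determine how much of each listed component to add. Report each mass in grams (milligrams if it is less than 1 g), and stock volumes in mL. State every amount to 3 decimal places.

glycerol 21.376 mL; chloramphenicol 3.354 mL; HEPES 7.115 g; sodium nitrate 2.478 g

Scale factor relative to 1 L: 0.603.
glycerol: C1V1 = C2V2 → 0.296% ÷ 8.35% × 603 mL = 21.376 mL
chloramphenicol: C1V1 = C2V2 → 10.4 µg/mL × 603 mL ÷ 1870 µg/mL = 3.354 mL
HEPES: 11.8 g/L × 0.603 L = 7.115 g
sodium nitrate: 4.11 g/L × 0.603 L = 2.478 g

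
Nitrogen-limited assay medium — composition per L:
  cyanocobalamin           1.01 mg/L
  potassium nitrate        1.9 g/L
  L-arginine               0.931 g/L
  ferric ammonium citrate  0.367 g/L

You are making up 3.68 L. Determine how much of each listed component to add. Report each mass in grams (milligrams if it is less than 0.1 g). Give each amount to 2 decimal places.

cyanocobalamin 3.72 mg; potassium nitrate 6.99 g; L-arginine 3.43 g; ferric ammonium citrate 1.35 g

Scale factor relative to 1 L: 3.68.
cyanocobalamin: 1.01 mg/L × 3.68 L = 3.72 mg
potassium nitrate: 1.9 g/L × 3.68 L = 6.99 g
L-arginine: 0.931 g/L × 3.68 L = 3.43 g
ferric ammonium citrate: 0.367 g/L × 3.68 L = 1.35 g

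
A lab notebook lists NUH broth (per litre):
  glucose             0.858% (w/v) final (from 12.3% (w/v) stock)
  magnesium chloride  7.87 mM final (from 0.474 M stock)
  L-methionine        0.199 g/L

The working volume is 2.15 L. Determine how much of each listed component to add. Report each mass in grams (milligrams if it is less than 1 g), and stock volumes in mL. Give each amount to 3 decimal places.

Scale factor relative to 1 L: 2.15.
glucose: V = C2·V2/C1 = 0.858% ÷ 12.3% × 2150 mL = 149.976 mL
magnesium chloride: dilute stock: 7.87 mM × 2150 mL ÷ 474 mM = 35.697 mL
L-methionine: 0.199 g/L × 2.15 L = 0.42785 g = 427.850 mg

glucose 149.976 mL; magnesium chloride 35.697 mL; L-methionine 427.850 mg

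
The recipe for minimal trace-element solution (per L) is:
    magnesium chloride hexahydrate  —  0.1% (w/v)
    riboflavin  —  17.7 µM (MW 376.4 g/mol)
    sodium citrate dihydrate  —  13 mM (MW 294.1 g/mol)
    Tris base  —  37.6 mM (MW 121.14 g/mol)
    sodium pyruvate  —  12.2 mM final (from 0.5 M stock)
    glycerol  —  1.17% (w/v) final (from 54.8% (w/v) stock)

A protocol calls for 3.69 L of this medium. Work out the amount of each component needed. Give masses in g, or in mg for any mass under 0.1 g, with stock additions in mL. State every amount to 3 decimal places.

Working volume: 3.69 L.
magnesium chloride hexahydrate: 0.1% w/v = 1 g/L → 1 × 3.69 L = 3.690 g
riboflavin: 17.7 µmol/L × 376.4 g/mol × 3.69 L ÷ 1000 = 24.584 mg
sodium citrate dihydrate: 13 mmol/L × 294.1 g/mol × 3.69 L ÷ 1000 = 14.108 g
Tris base: 37.6 mmol/L × 121.14 g/mol × 3.69 L ÷ 1000 = 16.807 g
sodium pyruvate: dilute stock: 12.2 mM × 3690 mL ÷ 500 mM = 90.036 mL
glycerol: C1V1 = C2V2 → 1.17% ÷ 54.8% × 3690 mL = 78.783 mL

magnesium chloride hexahydrate 3.690 g; riboflavin 24.584 mg; sodium citrate dihydrate 14.108 g; Tris base 16.807 g; sodium pyruvate 90.036 mL; glycerol 78.783 mL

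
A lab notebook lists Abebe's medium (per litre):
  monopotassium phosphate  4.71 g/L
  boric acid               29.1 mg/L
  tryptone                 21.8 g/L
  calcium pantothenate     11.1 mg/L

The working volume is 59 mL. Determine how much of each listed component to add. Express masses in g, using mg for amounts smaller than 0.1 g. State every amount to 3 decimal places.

monopotassium phosphate 0.278 g; boric acid 1.717 mg; tryptone 1.286 g; calcium pantothenate 0.655 mg

Scale factor relative to 1 L: 0.059.
monopotassium phosphate: 4.71 g/L × 0.059 L = 0.278 g
boric acid: 29.1 mg/L × 0.059 L = 1.717 mg
tryptone: 21.8 g/L × 0.059 L = 1.286 g
calcium pantothenate: 11.1 mg/L × 0.059 L = 0.655 mg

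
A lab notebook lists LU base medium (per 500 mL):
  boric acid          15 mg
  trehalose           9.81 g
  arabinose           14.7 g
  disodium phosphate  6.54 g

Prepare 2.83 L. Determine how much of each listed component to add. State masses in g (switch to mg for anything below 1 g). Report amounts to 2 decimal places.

boric acid 84.90 mg; trehalose 55.52 g; arabinose 83.20 g; disodium phosphate 37.02 g

Ratio of target to recipe volume: 2830 / 500 = 5.66.
boric acid: 15 mg × (2830 mL / 500 mL) = 84.90 mg
trehalose: 9.81 g × (2830 mL / 500 mL) = 55.52 g
arabinose: 14.7 g × (2830 mL / 500 mL) = 83.20 g
disodium phosphate: 6.54 g × (2830 mL / 500 mL) = 37.02 g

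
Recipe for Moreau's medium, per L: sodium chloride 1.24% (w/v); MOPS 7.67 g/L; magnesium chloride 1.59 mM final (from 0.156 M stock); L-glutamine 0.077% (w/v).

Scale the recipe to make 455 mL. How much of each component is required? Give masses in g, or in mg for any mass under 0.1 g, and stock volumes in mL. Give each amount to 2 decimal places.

sodium chloride 5.64 g; MOPS 3.49 g; magnesium chloride 4.64 mL; L-glutamine 0.35 g

Target volume = 455 mL = 0.455 L.
sodium chloride: 1.24 g per 100 mL × 455 mL ÷ 100 = 5.64 g
MOPS: 7.67 g/L × 0.455 L = 3.49 g
magnesium chloride: V = C2·V2/C1 = 1.59 mM × 455 mL ÷ 156 mM = 4.64 mL
L-glutamine: 0.077% w/v = 0.77 g/L → 0.77 × 0.455 L = 0.35 g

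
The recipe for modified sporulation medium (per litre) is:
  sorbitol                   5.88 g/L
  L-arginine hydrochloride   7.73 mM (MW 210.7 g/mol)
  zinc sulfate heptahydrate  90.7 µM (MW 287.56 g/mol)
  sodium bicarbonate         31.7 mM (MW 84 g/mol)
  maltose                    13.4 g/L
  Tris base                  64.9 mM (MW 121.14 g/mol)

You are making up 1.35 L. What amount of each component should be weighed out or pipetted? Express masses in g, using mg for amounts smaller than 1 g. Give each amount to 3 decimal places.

sorbitol 7.938 g; L-arginine hydrochloride 2.199 g; zinc sulfate heptahydrate 35.210 mg; sodium bicarbonate 3.595 g; maltose 18.090 g; Tris base 10.614 g

Working volume: 1.35 L.
sorbitol: 5.88 g/L × 1.35 L = 7.938 g
L-arginine hydrochloride: 7.73 mmol/L × 210.7 g/mol × 1.35 L ÷ 1000 = 2.199 g
zinc sulfate heptahydrate: 90.7 µmol/L × 287.56 g/mol × 1.35 L ÷ 1000 = 35.210 mg
sodium bicarbonate: 31.7 mmol/L × 84 g/mol × 1.35 L ÷ 1000 = 3.595 g
maltose: 13.4 g/L × 1.35 L = 18.090 g
Tris base: 64.9 mmol/L × 121.14 g/mol × 1.35 L ÷ 1000 = 10.614 g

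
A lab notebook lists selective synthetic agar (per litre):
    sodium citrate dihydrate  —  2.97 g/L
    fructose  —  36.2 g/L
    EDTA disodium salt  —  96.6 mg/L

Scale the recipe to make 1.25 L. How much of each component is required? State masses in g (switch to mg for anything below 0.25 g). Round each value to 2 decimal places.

Scale factor relative to 1 L: 1.25.
sodium citrate dihydrate: 2.97 g/L × 1.25 L = 3.71 g
fructose: 36.2 g/L × 1.25 L = 45.25 g
EDTA disodium salt: 96.6 mg/L × 1.25 L = 120.75 mg

sodium citrate dihydrate 3.71 g; fructose 45.25 g; EDTA disodium salt 120.75 mg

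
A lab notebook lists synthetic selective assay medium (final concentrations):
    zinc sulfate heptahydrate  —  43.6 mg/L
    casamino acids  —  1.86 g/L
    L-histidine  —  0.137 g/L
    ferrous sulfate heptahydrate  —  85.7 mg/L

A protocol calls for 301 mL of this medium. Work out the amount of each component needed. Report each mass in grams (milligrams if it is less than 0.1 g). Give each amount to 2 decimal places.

zinc sulfate heptahydrate 13.12 mg; casamino acids 0.56 g; L-histidine 41.24 mg; ferrous sulfate heptahydrate 25.80 mg

Scale factor relative to 1 L: 0.301.
zinc sulfate heptahydrate: 43.6 mg/L × 0.301 L = 13.12 mg
casamino acids: 1.86 g/L × 0.301 L = 0.56 g
L-histidine: 0.137 g/L × 0.301 L = 0.041237 g = 41.24 mg
ferrous sulfate heptahydrate: 85.7 mg/L × 0.301 L = 25.80 mg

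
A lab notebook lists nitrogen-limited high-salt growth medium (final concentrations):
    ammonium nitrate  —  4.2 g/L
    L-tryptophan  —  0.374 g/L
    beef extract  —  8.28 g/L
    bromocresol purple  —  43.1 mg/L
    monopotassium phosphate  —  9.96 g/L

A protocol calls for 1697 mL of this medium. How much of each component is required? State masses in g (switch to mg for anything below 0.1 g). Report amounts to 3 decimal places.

Scale factor relative to 1 L: 1.697.
ammonium nitrate: 4.2 g/L × 1.697 L = 7.127 g
L-tryptophan: 0.374 g/L × 1.697 L = 0.635 g
beef extract: 8.28 g/L × 1.697 L = 14.051 g
bromocresol purple: 43.1 mg/L × 1.697 L = 73.141 mg
monopotassium phosphate: 9.96 g/L × 1.697 L = 16.902 g

ammonium nitrate 7.127 g; L-tryptophan 0.635 g; beef extract 14.051 g; bromocresol purple 73.141 mg; monopotassium phosphate 16.902 g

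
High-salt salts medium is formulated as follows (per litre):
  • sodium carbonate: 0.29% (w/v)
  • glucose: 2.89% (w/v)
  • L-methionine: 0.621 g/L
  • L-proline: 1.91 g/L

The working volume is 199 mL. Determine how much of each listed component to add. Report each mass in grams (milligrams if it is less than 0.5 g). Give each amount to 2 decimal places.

Working volume: 199 mL = 0.199 L.
sodium carbonate: 0.29 g per 100 mL × 199 mL ÷ 100 = 0.58 g
glucose: 2.89 g per 100 mL × 199 mL ÷ 100 = 5.75 g
L-methionine: 0.621 g/L × 0.199 L = 0.123579 g = 123.58 mg
L-proline: 1.91 g/L × 0.199 L = 0.38009 g = 380.09 mg

sodium carbonate 0.58 g; glucose 5.75 g; L-methionine 123.58 mg; L-proline 380.09 mg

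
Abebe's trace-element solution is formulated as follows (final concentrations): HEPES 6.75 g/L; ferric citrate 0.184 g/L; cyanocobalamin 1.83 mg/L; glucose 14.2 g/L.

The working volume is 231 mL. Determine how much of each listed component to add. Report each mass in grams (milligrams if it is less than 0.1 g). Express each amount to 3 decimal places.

Scale factor relative to 1 L: 0.231.
HEPES: 6.75 g/L × 0.231 L = 1.559 g
ferric citrate: 0.184 g/L × 0.231 L = 0.042504 g = 42.504 mg
cyanocobalamin: 1.83 mg/L × 0.231 L = 0.423 mg
glucose: 14.2 g/L × 0.231 L = 3.280 g

HEPES 1.559 g; ferric citrate 42.504 mg; cyanocobalamin 0.423 mg; glucose 3.280 g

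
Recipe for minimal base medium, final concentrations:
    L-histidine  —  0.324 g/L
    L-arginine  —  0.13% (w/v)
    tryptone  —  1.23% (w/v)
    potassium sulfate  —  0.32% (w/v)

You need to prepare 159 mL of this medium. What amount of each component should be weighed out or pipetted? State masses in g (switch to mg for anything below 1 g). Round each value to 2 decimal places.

Scale factor relative to 1 L: 0.159.
L-histidine: 0.324 g/L × 0.159 L = 0.051516 g = 51.52 mg
L-arginine: 0.13 g per 100 mL × 159 mL ÷ 100 = 0.2067 g = 206.70 mg
tryptone: 1.23 g per 100 mL × 159 mL ÷ 100 = 1.96 g
potassium sulfate: 0.32 g per 100 mL × 159 mL ÷ 100 = 0.5088 g = 508.80 mg

L-histidine 51.52 mg; L-arginine 206.70 mg; tryptone 1.96 g; potassium sulfate 508.80 mg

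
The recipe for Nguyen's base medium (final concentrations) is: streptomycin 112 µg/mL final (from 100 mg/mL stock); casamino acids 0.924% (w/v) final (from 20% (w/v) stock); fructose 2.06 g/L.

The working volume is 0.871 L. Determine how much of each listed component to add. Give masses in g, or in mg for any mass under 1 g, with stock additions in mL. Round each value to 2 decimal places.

Working volume: 0.871 L.
streptomycin: V = C2·V2/C1 = 112 µg/mL × 871 mL ÷ 100000 µg/mL = 0.98 mL
casamino acids: V = C2·V2/C1 = 0.924% ÷ 20% × 871 mL = 40.24 mL
fructose: 2.06 g/L × 0.871 L = 1.79 g

streptomycin 0.98 mL; casamino acids 40.24 mL; fructose 1.79 g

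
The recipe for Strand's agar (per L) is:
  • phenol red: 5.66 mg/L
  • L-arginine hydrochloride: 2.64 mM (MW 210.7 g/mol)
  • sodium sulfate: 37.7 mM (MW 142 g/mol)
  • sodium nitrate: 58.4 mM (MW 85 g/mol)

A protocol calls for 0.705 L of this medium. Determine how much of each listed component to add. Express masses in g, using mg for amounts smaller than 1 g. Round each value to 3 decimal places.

phenol red 3.990 mg; L-arginine hydrochloride 392.155 mg; sodium sulfate 3.774 g; sodium nitrate 3.500 g

Working volume: 0.705 L.
phenol red: 5.66 mg/L × 0.705 L = 3.990 mg
L-arginine hydrochloride: 2.64 mmol/L × 210.7 mg/mmol × 0.705 L = 392.155 mg
sodium sulfate: 37.7 mmol/L × 142 g/mol × 0.705 L ÷ 1000 = 3.774 g
sodium nitrate: 58.4 mmol/L × 85 g/mol × 0.705 L ÷ 1000 = 3.500 g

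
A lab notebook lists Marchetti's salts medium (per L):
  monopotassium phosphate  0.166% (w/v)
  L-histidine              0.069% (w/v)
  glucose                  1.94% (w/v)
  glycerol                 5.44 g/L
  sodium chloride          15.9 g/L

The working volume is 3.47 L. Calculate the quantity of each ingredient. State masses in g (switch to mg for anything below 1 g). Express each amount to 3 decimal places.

monopotassium phosphate 5.760 g; L-histidine 2.394 g; glucose 67.318 g; glycerol 18.877 g; sodium chloride 55.173 g

Scale factor relative to 1 L: 3.47.
monopotassium phosphate: 0.166% w/v = 1.66 g/L → 1.66 × 3.47 L = 5.760 g
L-histidine: 0.069 g per 100 mL × 3470 mL ÷ 100 = 2.394 g
glucose: 1.94% w/v = 19.4 g/L → 19.4 × 3.47 L = 67.318 g
glycerol: 5.44 g/L × 3.47 L = 18.877 g
sodium chloride: 15.9 g/L × 3.47 L = 55.173 g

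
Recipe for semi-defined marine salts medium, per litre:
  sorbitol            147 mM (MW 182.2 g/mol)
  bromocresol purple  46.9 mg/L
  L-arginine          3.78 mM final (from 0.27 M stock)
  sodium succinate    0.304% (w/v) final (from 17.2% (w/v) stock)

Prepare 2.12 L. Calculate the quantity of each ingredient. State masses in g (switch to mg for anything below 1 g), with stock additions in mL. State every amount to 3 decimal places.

Working volume: 2.12 L.
sorbitol: 147 mmol/L × 182.2 g/mol × 2.12 L ÷ 1000 = 56.781 g
bromocresol purple: 46.9 mg/L × 2.12 L = 99.428 mg
L-arginine: C1V1 = C2V2 → 3.78 mM × 2120 mL ÷ 270 mM = 29.680 mL
sodium succinate: dilute stock: 0.304% ÷ 17.2% × 2120 mL = 37.470 mL

sorbitol 56.781 g; bromocresol purple 99.428 mg; L-arginine 29.680 mL; sodium succinate 37.470 mL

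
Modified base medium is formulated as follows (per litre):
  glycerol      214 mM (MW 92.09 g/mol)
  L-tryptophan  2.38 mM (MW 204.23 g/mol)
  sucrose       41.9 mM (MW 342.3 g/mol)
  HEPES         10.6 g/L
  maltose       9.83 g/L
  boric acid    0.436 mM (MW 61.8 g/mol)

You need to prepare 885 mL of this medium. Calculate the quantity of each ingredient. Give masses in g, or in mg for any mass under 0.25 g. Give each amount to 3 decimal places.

Scale factor relative to 1 L: 0.885.
glycerol: 214 mmol/L × 92.09 g/mol × 0.885 L ÷ 1000 = 17.441 g
L-tryptophan: 2.38 mmol/L × 204.23 g/mol × 0.885 L ÷ 1000 = 0.430 g
sucrose: 41.9 mmol/L × 342.3 g/mol × 0.885 L ÷ 1000 = 12.693 g
HEPES: 10.6 g/L × 0.885 L = 9.381 g
maltose: 9.83 g/L × 0.885 L = 8.700 g
boric acid: 0.436 mmol/L × 61.8 mg/mmol × 0.885 L = 23.846 mg

glycerol 17.441 g; L-tryptophan 0.430 g; sucrose 12.693 g; HEPES 9.381 g; maltose 8.700 g; boric acid 23.846 mg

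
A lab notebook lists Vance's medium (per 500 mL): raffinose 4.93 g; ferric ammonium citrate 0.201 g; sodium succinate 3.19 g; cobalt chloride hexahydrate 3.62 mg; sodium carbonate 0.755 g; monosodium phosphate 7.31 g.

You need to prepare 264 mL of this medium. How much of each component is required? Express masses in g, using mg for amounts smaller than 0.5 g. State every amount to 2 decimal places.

Scale factor = 264 mL / 500 mL = 0.528.
raffinose: 4.93 g × (264 mL / 500 mL) = 2.60 g
ferric ammonium citrate: 0.201 g × (264 mL / 500 mL) = 0.106128 g = 106.13 mg
sodium succinate: 3.19 g × (264 mL / 500 mL) = 1.68 g
cobalt chloride hexahydrate: 3.62 mg × (264 mL / 500 mL) = 1.91 mg
sodium carbonate: 0.755 g × (264 mL / 500 mL) = 0.39864 g = 398.64 mg
monosodium phosphate: 7.31 g × (264 mL / 500 mL) = 3.86 g

raffinose 2.60 g; ferric ammonium citrate 106.13 mg; sodium succinate 1.68 g; cobalt chloride hexahydrate 1.91 mg; sodium carbonate 398.64 mg; monosodium phosphate 3.86 g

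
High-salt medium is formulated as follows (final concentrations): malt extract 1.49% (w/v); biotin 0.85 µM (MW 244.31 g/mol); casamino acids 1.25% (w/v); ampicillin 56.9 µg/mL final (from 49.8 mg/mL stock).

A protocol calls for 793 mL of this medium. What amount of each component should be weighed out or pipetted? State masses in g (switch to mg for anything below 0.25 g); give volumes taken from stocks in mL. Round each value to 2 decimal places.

malt extract 11.82 g; biotin 0.16 mg; casamino acids 9.91 g; ampicillin 0.91 mL

Target volume = 793 mL = 0.793 L.
malt extract: 1.49% w/v = 14.9 g/L → 14.9 × 0.793 L = 11.82 g
biotin: 0.85 µmol/L × 244.31 g/mol × 0.793 L ÷ 1000 = 0.16 mg
casamino acids: 1.25% w/v = 12.5 g/L → 12.5 × 0.793 L = 9.91 g
ampicillin: C1V1 = C2V2 → 56.9 µg/mL × 793 mL ÷ 49800 µg/mL = 0.91 mL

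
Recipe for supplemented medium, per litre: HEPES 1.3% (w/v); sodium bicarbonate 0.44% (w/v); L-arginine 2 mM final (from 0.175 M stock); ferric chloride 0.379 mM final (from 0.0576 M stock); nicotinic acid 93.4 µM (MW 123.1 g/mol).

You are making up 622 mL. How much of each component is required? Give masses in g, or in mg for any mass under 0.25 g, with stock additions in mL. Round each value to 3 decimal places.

Target volume = 622 mL = 0.622 L.
HEPES: 1.3 g per 100 mL × 622 mL ÷ 100 = 8.086 g
sodium bicarbonate: 0.44% w/v = 4.4 g/L → 4.4 × 0.622 L = 2.737 g
L-arginine: V = C2·V2/C1 = 2 mM × 622 mL ÷ 175 mM = 7.109 mL
ferric chloride: V = C2·V2/C1 = 0.379 mM × 622 mL ÷ 57.6 mM = 4.093 mL
nicotinic acid: 93.4 µmol/L × 123.1 g/mol × 0.622 L ÷ 1000 = 7.151 mg

HEPES 8.086 g; sodium bicarbonate 2.737 g; L-arginine 7.109 mL; ferric chloride 4.093 mL; nicotinic acid 7.151 mg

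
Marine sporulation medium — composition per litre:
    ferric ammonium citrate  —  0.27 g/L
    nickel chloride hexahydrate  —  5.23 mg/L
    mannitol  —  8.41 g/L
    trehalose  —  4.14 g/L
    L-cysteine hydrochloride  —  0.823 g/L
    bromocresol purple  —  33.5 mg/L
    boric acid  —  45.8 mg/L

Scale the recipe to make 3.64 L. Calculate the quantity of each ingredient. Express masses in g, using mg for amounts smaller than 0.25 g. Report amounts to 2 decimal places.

Scale factor relative to 1 L: 3.64.
ferric ammonium citrate: 0.27 g/L × 3.64 L = 0.98 g
nickel chloride hexahydrate: 5.23 mg/L × 3.64 L = 19.04 mg
mannitol: 8.41 g/L × 3.64 L = 30.61 g
trehalose: 4.14 g/L × 3.64 L = 15.07 g
L-cysteine hydrochloride: 0.823 g/L × 3.64 L = 3.00 g
bromocresol purple: 33.5 mg/L × 3.64 L = 121.94 mg
boric acid: 45.8 mg/L × 3.64 L = 166.71 mg

ferric ammonium citrate 0.98 g; nickel chloride hexahydrate 19.04 mg; mannitol 30.61 g; trehalose 15.07 g; L-cysteine hydrochloride 3.00 g; bromocresol purple 121.94 mg; boric acid 166.71 mg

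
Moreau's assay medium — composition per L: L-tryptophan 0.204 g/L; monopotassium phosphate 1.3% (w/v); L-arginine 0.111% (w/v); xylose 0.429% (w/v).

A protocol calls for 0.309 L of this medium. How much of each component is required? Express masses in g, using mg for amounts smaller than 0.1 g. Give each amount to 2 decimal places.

Working volume: 0.309 L.
L-tryptophan: 0.204 g/L × 0.309 L = 0.063036 g = 63.04 mg
monopotassium phosphate: 1.3 g per 100 mL × 309 mL ÷ 100 = 4.02 g
L-arginine: 0.111% w/v = 1.11 g/L → 1.11 × 0.309 L = 0.34 g
xylose: 0.429 g per 100 mL × 309 mL ÷ 100 = 1.33 g

L-tryptophan 63.04 mg; monopotassium phosphate 4.02 g; L-arginine 0.34 g; xylose 1.33 g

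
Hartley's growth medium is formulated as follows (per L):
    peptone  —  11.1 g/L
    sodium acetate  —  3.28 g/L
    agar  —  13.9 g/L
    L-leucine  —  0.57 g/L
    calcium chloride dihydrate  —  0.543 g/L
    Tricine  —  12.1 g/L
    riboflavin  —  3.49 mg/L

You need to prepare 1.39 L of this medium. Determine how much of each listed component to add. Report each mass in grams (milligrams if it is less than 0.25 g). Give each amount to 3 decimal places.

Scale factor relative to 1 L: 1.39.
peptone: 11.1 g/L × 1.39 L = 15.429 g
sodium acetate: 3.28 g/L × 1.39 L = 4.559 g
agar: 13.9 g/L × 1.39 L = 19.321 g
L-leucine: 0.57 g/L × 1.39 L = 0.792 g
calcium chloride dihydrate: 0.543 g/L × 1.39 L = 0.755 g
Tricine: 12.1 g/L × 1.39 L = 16.819 g
riboflavin: 3.49 mg/L × 1.39 L = 4.851 mg

peptone 15.429 g; sodium acetate 4.559 g; agar 19.321 g; L-leucine 0.792 g; calcium chloride dihydrate 0.755 g; Tricine 16.819 g; riboflavin 4.851 mg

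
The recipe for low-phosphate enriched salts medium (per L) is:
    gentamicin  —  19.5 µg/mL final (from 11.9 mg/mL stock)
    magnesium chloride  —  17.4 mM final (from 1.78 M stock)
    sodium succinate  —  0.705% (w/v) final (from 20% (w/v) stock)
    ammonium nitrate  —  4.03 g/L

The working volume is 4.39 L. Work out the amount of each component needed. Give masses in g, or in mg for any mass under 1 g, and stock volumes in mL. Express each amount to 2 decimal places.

Scale factor relative to 1 L: 4.39.
gentamicin: C1V1 = C2V2 → 19.5 µg/mL × 4390 mL ÷ 11900 µg/mL = 7.19 mL
magnesium chloride: V = C2·V2/C1 = 17.4 mM × 4390 mL ÷ 1780 mM = 42.91 mL
sodium succinate: dilute stock: 0.705% ÷ 20% × 4390 mL = 154.75 mL
ammonium nitrate: 4.03 g/L × 4.39 L = 17.69 g

gentamicin 7.19 mL; magnesium chloride 42.91 mL; sodium succinate 154.75 mL; ammonium nitrate 17.69 g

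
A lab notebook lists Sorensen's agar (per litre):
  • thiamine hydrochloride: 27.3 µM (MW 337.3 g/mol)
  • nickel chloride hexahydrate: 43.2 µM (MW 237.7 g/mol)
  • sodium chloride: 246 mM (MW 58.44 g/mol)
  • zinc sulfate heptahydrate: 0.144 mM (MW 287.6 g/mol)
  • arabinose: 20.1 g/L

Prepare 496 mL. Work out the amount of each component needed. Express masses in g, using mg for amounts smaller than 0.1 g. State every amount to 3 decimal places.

thiamine hydrochloride 4.567 mg; nickel chloride hexahydrate 5.093 mg; sodium chloride 7.131 g; zinc sulfate heptahydrate 20.542 mg; arabinose 9.970 g

Scale factor relative to 1 L: 0.496.
thiamine hydrochloride: 27.3 µmol/L × 337.3 g/mol × 0.496 L ÷ 1000 = 4.567 mg
nickel chloride hexahydrate: 43.2 µmol/L × 237.7 g/mol × 0.496 L ÷ 1000 = 5.093 mg
sodium chloride: 246 mmol/L × 58.44 g/mol × 0.496 L ÷ 1000 = 7.131 g
zinc sulfate heptahydrate: 0.144 mmol/L × 287.6 mg/mmol × 0.496 L = 20.542 mg
arabinose: 20.1 g/L × 0.496 L = 9.970 g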